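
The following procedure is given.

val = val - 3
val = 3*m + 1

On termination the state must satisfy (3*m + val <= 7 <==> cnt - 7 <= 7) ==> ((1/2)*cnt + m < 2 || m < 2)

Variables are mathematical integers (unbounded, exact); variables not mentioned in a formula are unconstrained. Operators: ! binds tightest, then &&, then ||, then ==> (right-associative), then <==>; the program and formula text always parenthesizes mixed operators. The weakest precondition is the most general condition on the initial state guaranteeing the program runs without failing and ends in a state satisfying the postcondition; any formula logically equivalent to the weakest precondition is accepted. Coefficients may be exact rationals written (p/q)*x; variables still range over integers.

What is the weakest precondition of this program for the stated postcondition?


Working backward. After the program, the postcondition (3*m + val <= 7 <==> cnt - 7 <= 7) ==> ((1/2)*cnt + m < 2 || m < 2) must hold; in canonical form it is (3*m + val <= 7 <==> cnt <= 14) ==> ((1/2)*cnt + m < 2 || m < 2).
Before val := 3*m + 1: (6*m <= 6 <==> cnt <= 14) ==> ((1/2)*cnt + m < 2 || m < 2)
Before val := val - 3: (6*m <= 6 <==> cnt <= 14) ==> ((1/2)*cnt + m < 2 || m < 2)
Answer: WP = (6*m <= 6 <==> cnt <= 14) ==> ((1/2)*cnt + m < 2 || m < 2)


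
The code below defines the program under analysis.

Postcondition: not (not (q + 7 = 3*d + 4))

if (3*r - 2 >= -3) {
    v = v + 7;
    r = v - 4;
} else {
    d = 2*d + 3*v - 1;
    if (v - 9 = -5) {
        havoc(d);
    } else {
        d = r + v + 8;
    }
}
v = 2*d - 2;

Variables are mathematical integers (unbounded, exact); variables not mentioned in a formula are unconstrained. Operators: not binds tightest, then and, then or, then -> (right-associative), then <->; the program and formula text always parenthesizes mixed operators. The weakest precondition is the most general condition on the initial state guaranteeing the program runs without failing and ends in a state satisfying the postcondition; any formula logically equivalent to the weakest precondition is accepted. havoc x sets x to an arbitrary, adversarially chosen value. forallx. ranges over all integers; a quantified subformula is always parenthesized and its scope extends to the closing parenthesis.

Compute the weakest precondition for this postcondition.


Working backward. After the program, the postcondition not (not (q + 7 = 3*d + 4)) must hold; in canonical form it is q = 3*d - 3.
Before v := 2*d - 2: q = 3*d - 3
Then branch requires q = 3*d - 3; else branch requires (v = 4 -> (forall d_1. q = 3*d_1 - 3)) and ((not (v = 4)) -> q = 3*r + 3*v + 21).
Before the if: (3*r >= -1 -> q = 3*d - 3) and ((not (3*r >= -1)) -> ((v = 4 -> (forall d_1. q = 3*d_1 - 3)) and ((not (v = 4)) -> q = 3*r + 3*v + 21)))
Answer: WP = (3*r >= -1 -> q = 3*d - 3) and ((not (3*r >= -1)) -> ((v = 4 -> (forall d_1. q = 3*d_1 - 3)) and ((not (v = 4)) -> q = 3*r + 3*v + 21)))


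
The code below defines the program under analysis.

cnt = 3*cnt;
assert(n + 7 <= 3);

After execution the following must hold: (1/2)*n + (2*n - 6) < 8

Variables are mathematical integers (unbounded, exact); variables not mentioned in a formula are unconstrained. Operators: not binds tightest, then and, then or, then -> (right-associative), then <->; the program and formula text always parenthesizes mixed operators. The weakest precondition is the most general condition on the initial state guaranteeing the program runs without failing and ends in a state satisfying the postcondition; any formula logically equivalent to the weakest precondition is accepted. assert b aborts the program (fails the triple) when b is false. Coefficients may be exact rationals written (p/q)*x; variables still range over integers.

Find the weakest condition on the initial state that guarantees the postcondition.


Working backward. After the program, the postcondition (1/2)*n + (2*n - 6) < 8 must hold; in canonical form it is (5/2)*n < 14.
Before assert n + 7 <= 3: n <= -4 and (5/2)*n < 14
Before cnt := 3*cnt: n <= -4 and (5/2)*n < 14
Answer: WP = n <= -4 and (5/2)*n < 14


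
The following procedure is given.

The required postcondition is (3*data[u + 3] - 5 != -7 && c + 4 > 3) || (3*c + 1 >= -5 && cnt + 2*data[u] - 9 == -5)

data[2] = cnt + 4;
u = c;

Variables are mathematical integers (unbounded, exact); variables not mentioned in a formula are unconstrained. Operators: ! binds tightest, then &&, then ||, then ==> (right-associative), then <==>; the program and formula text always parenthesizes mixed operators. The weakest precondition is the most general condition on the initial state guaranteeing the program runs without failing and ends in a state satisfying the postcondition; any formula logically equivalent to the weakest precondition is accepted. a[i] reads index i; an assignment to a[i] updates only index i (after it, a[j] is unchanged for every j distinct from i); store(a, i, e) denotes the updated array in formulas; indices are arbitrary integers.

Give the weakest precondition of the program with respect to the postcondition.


Working backward. After the program, the postcondition (3*data[u + 3] - 5 != -7 && c + 4 > 3) || (3*c + 1 >= -5 && cnt + 2*data[u] - 9 == -5) must hold; in canonical form it is (3*data[u + 3] != -2 && c > -1) || (3*c >= -6 && 2*data[u] + cnt == 4).
Before u := c: (3*data[c + 3] != -2 && c > -1) || (3*c >= -6 && 2*data[c] + cnt == 4)
Before data[2] := cnt + 4: (3*store(data, 2, cnt + 4)[c + 3] != -2 && c > -1) || (3*c >= -6 && 2*store(data, 2, cnt + 4)[c] + cnt == 4)
Answer: WP = (3*store(data, 2, cnt + 4)[c + 3] != -2 && c > -1) || (3*c >= -6 && 2*store(data, 2, cnt + 4)[c] + cnt == 4)


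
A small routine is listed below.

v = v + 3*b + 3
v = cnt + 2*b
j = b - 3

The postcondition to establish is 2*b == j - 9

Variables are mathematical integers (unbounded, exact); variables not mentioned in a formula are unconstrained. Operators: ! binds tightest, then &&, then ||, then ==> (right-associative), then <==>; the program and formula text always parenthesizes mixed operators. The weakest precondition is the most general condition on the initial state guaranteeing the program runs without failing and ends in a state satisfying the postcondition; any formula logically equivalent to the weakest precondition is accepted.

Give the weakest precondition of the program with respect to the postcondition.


Working backward. After the program, 2*b == j - 9 must hold.
Before j := b - 3: b == -12
Before v := cnt + 2*b: b == -12
Before v := v + 3*b + 3: b == -12
Answer: WP = b == -12


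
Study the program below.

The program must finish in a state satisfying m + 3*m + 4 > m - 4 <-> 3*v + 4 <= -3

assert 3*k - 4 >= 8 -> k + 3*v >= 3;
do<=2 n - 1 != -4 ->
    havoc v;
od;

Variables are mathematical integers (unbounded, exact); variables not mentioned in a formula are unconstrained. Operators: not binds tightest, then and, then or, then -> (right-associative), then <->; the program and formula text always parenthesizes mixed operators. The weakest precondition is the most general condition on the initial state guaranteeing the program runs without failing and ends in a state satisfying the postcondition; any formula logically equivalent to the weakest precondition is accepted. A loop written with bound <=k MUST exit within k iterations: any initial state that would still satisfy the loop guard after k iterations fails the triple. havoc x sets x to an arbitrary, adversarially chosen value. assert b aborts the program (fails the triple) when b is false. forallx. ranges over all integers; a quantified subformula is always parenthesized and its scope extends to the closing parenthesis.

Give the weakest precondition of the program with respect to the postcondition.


Working backward. After the program, the postcondition m + 3*m + 4 > m - 4 <-> 3*v + 4 <= -3 must hold; in canonical form it is 3*m > -8 <-> 3*v <= -7.
Before the loop (bound <=2), unroll the exhaustion recursion (WP_0 = exit-now case; WP_j = one more guarded iteration, up to j = 2):
  WP_0: (not (n != -3)) and (3*m > -8 <-> 3*v <= -7)
  WP_1: (n != -3 -> (forall v_1. ((not (n != -3)) and (3*m > -8 <-> 3*v_1 <= -7)))) and ((not (n != -3)) -> (3*m > -8 <-> 3*v <= -7))
  WP_2: (n != -3 -> (forall v_2. ((n != -3 -> (forall v_1. ((not (n != -3)) and (3*m > -8 <-> 3*v_1 <= -7)))) and ((not (n != -3)) -> (3*m > -8 <-> 3*v_2 <= -7))))) and ((not (n != -3)) -> (3*m > -8 <-> 3*v <= -7))
So before the loop: (n != -3 -> (forall v_2. ((n != -3 -> (forall v_1. ((not (n != -3)) and (3*m > -8 <-> 3*v_1 <= -7)))) and ((not (n != -3)) -> (3*m > -8 <-> 3*v_2 <= -7))))) and ((not (n != -3)) -> (3*m > -8 <-> 3*v <= -7))
Before assert 3*k - 4 >= 8 -> k + 3*v >= 3: (3*k >= 12 -> k + 3*v >= 3) and (n != -3 -> (forall v_2. ((n != -3 -> (forall v_1. ((not (n != -3)) and (3*m > -8 <-> 3*v_1 <= -7)))) and ((not (n != -3)) -> (3*m > -8 <-> 3*v_2 <= -7))))) and ((not (n != -3)) -> (3*m > -8 <-> 3*v <= -7))
Answer: WP = (3*k >= 12 -> k + 3*v >= 3) and (n != -3 -> (forall v_2. ((n != -3 -> (forall v_1. ((not (n != -3)) and (3*m > -8 <-> 3*v_1 <= -7)))) and ((not (n != -3)) -> (3*m > -8 <-> 3*v_2 <= -7))))) and ((not (n != -3)) -> (3*m > -8 <-> 3*v <= -7))


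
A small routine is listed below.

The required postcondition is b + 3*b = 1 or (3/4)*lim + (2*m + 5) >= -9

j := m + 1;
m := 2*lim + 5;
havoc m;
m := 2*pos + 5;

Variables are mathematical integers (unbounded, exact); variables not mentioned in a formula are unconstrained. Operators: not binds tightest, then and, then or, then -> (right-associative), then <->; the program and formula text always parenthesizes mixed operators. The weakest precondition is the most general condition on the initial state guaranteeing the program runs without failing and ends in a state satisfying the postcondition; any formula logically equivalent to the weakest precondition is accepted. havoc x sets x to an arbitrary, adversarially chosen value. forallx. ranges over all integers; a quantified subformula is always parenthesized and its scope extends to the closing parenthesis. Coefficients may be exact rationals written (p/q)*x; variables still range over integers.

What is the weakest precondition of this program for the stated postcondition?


Working backward. After the program, the postcondition b + 3*b = 1 or (3/4)*lim + (2*m + 5) >= -9 must hold; in canonical form it is 4*b = 1 or (3/4)*lim + 2*m >= -14.
Before m := 2*pos + 5: 4*b = 1 or (3/4)*lim + 4*pos >= -24
Before havoc m: 4*b = 1 or (3/4)*lim + 4*pos >= -24
Before m := 2*lim + 5: 4*b = 1 or (3/4)*lim + 4*pos >= -24
Before j := m + 1: 4*b = 1 or (3/4)*lim + 4*pos >= -24
Answer: WP = 4*b = 1 or (3/4)*lim + 4*pos >= -24


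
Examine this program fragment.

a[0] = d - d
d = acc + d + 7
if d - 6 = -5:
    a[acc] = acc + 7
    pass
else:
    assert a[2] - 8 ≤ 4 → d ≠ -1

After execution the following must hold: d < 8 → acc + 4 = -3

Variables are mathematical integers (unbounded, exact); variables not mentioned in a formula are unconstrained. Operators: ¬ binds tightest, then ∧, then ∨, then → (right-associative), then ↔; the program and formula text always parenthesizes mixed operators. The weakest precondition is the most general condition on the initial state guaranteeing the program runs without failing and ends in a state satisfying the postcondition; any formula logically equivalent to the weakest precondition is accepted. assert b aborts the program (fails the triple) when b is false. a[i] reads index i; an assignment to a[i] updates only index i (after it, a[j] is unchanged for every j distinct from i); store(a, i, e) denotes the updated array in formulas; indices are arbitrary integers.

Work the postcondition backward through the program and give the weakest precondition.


Working backward. After the program, the postcondition d < 8 → acc + 4 = -3 must hold; in canonical form it is d < 8 → acc = -7.
Then branch requires d < 8 → acc = -7; else branch requires (a[2] ≤ 12 → d ≠ -1) ∧ (d < 8 → acc = -7).
Before the if: (d = 1 → (d < 8 → acc = -7)) ∧ ((¬(d = 1)) → ((a[2] ≤ 12 → d ≠ -1) ∧ (d < 8 → acc = -7)))
Before d := acc + d + 7: (acc + d = -6 → (acc + d < 1 → acc = -7)) ∧ ((¬(acc + d = -6)) → ((a[2] ≤ 12 → acc + d ≠ -8) ∧ (acc + d < 1 → acc = -7)))
Before a[0] := d - d: (acc + d = -6 → (acc + d < 1 → acc = -7)) ∧ ((¬(acc + d = -6)) → ((a[2] ≤ 12 → acc + d ≠ -8) ∧ (acc + d < 1 → acc = -7)))
Answer: WP = (acc + d = -6 → (acc + d < 1 → acc = -7)) ∧ ((¬(acc + d = -6)) → ((a[2] ≤ 12 → acc + d ≠ -8) ∧ (acc + d < 1 → acc = -7)))


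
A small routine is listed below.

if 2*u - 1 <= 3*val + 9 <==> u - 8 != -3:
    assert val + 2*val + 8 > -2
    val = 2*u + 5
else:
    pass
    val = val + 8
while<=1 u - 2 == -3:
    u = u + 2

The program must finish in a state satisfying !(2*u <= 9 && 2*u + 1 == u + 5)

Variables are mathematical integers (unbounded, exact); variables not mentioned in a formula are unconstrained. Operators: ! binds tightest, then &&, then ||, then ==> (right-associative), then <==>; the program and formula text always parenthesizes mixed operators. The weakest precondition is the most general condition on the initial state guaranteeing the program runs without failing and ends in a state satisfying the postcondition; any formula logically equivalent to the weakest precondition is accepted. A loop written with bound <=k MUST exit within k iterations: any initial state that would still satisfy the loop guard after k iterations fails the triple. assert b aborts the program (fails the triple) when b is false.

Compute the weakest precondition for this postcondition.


Working backward. After the program, the postcondition !(2*u <= 9 && 2*u + 1 == u + 5) must hold; in canonical form it is !(2*u <= 9 && u == 4).
Before the loop (bound <=1), unroll the exhaustion recursion (WP_0 = exit-now case; WP_j = one more guarded iteration, up to j = 1):
  WP_0: (!(u == -1)) && (!(2*u <= 9 && u == 4))
  WP_1: (u == -1 ==> ((!(u == -3)) && (!(2*u <= 5 && u == 2)))) && ((!(u == -1)) ==> (!(2*u <= 9 && u == 4)))
So before the loop: (u == -1 ==> ((!(u == -3)) && (!(2*u <= 5 && u == 2)))) && ((!(u == -1)) ==> (!(2*u <= 9 && u == 4)))
Then branch requires 3*val > -10 && (u == -1 ==> ((!(u == -3)) && (!(2*u <= 5 && u == 2)))) && ((!(u == -1)) ==> (!(2*u <= 9 && u == 4))); else branch requires (u == -1 ==> ((!(u == -3)) && (!(2*u <= 5 && u == 2)))) && ((!(u == -1)) ==> (!(2*u <= 9 && u == 4))).
Before the if: ((2*u <= 3*val + 10 <==> u != 5) ==> (3*val > -10 && (u == -1 ==> ((!(u == -3)) && (!(2*u <= 5 && u == 2)))) && ((!(u == -1)) ==> (!(2*u <= 9 && u == 4))))) && ((!(2*u <= 3*val + 10 <==> u != 5)) ==> ((u == -1 ==> ((!(u == -3)) && (!(2*u <= 5 && u == 2)))) && ((!(u == -1)) ==> (!(2*u <= 9 && u == 4)))))
Answer: WP = ((2*u <= 3*val + 10 <==> u != 5) ==> (3*val > -10 && (u == -1 ==> ((!(u == -3)) && (!(2*u <= 5 && u == 2)))) && ((!(u == -1)) ==> (!(2*u <= 9 && u == 4))))) && ((!(2*u <= 3*val + 10 <==> u != 5)) ==> ((u == -1 ==> ((!(u == -3)) && (!(2*u <= 5 && u == 2)))) && ((!(u == -1)) ==> (!(2*u <= 9 && u == 4)))))


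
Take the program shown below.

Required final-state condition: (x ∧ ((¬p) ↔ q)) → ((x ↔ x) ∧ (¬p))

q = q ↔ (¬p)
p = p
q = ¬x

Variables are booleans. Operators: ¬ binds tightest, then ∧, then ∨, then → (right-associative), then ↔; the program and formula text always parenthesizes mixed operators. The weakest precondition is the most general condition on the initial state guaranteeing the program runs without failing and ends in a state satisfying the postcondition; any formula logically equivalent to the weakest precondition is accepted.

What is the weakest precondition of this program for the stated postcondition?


Working backward. After the program, the postcondition (x ∧ ((¬p) ↔ q)) → ((x ↔ x) ∧ (¬p)) must hold; in canonical form it is (x ∧ ((¬p) ↔ q)) → (¬p).
Before q := ¬x: (x ∧ ((¬p) ↔ (¬x))) → (¬p)
Before p := p: (x ∧ ((¬p) ↔ (¬x))) → (¬p)
Before q := q ↔ (¬p): (x ∧ ((¬p) ↔ (¬x))) → (¬p)
Answer: WP = (x ∧ ((¬p) ↔ (¬x))) → (¬p)


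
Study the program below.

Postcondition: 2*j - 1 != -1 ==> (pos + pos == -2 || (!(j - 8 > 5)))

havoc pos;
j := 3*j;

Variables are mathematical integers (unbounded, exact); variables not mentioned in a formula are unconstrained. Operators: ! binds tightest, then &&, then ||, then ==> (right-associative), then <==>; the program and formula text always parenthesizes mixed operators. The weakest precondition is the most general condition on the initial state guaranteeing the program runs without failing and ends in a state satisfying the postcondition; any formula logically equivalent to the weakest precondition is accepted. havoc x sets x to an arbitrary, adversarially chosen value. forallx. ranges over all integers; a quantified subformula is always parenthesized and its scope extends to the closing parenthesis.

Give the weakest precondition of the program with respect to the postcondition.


Working backward. After the program, the postcondition 2*j - 1 != -1 ==> (pos + pos == -2 || (!(j - 8 > 5))) must hold; in canonical form it is 2*j != 0 ==> (2*pos == -2 || (!(j > 13))).
Before j := 3*j: 6*j != 0 ==> (2*pos == -2 || (!(3*j > 13)))
Before havoc pos: forall pos_1. (6*j != 0 ==> (2*pos_1 == -2 || (!(3*j > 13))))
Answer: WP = forall pos_1. (6*j != 0 ==> (2*pos_1 == -2 || (!(3*j > 13))))


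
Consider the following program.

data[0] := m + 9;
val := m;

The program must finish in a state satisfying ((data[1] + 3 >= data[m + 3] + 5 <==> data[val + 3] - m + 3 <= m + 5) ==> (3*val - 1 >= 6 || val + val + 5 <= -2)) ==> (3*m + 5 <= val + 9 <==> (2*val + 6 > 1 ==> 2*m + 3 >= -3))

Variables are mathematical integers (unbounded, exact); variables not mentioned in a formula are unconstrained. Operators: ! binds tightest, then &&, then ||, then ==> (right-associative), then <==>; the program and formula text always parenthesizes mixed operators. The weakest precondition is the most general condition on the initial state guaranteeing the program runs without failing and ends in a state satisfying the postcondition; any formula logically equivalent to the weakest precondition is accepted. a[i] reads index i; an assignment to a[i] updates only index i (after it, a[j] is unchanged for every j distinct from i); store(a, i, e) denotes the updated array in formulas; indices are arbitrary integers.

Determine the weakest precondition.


Working backward. After the program, the postcondition ((data[1] + 3 >= data[m + 3] + 5 <==> data[val + 3] - m + 3 <= m + 5) ==> (3*val - 1 >= 6 || val + val + 5 <= -2)) ==> (3*m + 5 <= val + 9 <==> (2*val + 6 > 1 ==> 2*m + 3 >= -3)) must hold; in canonical form it is ((data[1] >= data[m + 3] + 2 <==> data[val + 3] <= 2*m + 2) ==> (3*val >= 7 || 2*val <= -7)) ==> (3*m <= val + 4 <==> (2*val > -5 ==> 2*m >= -6)).
Before val := m: ((data[1] >= data[m + 3] + 2 <==> data[m + 3] <= 2*m + 2) ==> (3*m >= 7 || 2*m <= -7)) ==> (2*m <= 4 <==> (2*m > -5 ==> 2*m >= -6))
Before data[0] := m + 9: ((data[1] >= store(data, 0, m + 9)[m + 3] + 2 <==> store(data, 0, m + 9)[m + 3] <= 2*m + 2) ==> (3*m >= 7 || 2*m <= -7)) ==> (2*m <= 4 <==> (2*m > -5 ==> 2*m >= -6))
Answer: WP = ((data[1] >= store(data, 0, m + 9)[m + 3] + 2 <==> store(data, 0, m + 9)[m + 3] <= 2*m + 2) ==> (3*m >= 7 || 2*m <= -7)) ==> (2*m <= 4 <==> (2*m > -5 ==> 2*m >= -6))


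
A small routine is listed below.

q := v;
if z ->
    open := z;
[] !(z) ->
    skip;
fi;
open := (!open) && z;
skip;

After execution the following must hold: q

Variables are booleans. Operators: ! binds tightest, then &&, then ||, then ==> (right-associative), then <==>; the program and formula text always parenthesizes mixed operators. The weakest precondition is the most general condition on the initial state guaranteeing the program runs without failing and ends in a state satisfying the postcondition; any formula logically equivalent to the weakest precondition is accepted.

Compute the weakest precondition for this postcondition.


Working backward. After the program, q must hold.
Before skip: q
Before open := (!open) && z: q
Then branch requires q; else branch requires q.
Before the if: (z ==> q) && ((!z) ==> q)
Before q := v: (z ==> v) && ((!z) ==> v)
Answer: WP = (z ==> v) && ((!z) ==> v)


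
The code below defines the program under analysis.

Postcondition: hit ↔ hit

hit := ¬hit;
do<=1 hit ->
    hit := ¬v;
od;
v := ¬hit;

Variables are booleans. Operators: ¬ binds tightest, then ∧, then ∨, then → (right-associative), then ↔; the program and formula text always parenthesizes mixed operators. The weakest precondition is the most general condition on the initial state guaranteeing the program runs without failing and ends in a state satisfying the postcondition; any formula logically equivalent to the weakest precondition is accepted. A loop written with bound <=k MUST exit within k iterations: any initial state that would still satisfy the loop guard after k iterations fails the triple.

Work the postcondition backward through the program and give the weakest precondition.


Working backward. After the program, the postcondition hit ↔ hit must hold; in canonical form it is true.
Before v := ¬hit: true
Before the loop (bound <=1), unroll the exhaustion recursion (WP_0 = exit-now case; WP_j = one more guarded iteration, up to j = 1):
  WP_0: ¬hit
  WP_1: hit → v
So before the loop: hit → v
Before hit := ¬hit: (¬hit) → v
Answer: WP = (¬hit) → v


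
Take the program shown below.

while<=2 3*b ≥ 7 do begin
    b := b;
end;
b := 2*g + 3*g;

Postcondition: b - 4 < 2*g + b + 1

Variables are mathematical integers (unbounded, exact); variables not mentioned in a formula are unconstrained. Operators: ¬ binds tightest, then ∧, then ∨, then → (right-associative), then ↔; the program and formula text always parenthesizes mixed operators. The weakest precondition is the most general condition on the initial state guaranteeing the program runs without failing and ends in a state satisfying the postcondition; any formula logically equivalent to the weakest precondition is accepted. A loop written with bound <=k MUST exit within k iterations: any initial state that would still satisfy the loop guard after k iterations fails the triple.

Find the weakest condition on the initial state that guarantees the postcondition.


Working backward. After the program, the postcondition b - 4 < 2*g + b + 1 must hold; in canonical form it is 2*g > -5.
Before b := 2*g + 3*g: 2*g > -5
Before the loop (bound <=2), unroll the exhaustion recursion (WP_0 = exit-now case; WP_j = one more guarded iteration, up to j = 2):
  WP_0: (¬(3*b ≥ 7)) ∧ 2*g > -5
  WP_1: (3*b ≥ 7 → ((¬(3*b ≥ 7)) ∧ 2*g > -5)) ∧ ((¬(3*b ≥ 7)) → 2*g > -5)
  WP_2: (3*b ≥ 7 → ((3*b ≥ 7 → ((¬(3*b ≥ 7)) ∧ 2*g > -5)) ∧ ((¬(3*b ≥ 7)) → 2*g > -5))) ∧ ((¬(3*b ≥ 7)) → 2*g > -5)
So before the loop: (3*b ≥ 7 → ((3*b ≥ 7 → ((¬(3*b ≥ 7)) ∧ 2*g > -5)) ∧ ((¬(3*b ≥ 7)) → 2*g > -5))) ∧ ((¬(3*b ≥ 7)) → 2*g > -5)
Answer: WP = (3*b ≥ 7 → ((3*b ≥ 7 → ((¬(3*b ≥ 7)) ∧ 2*g > -5)) ∧ ((¬(3*b ≥ 7)) → 2*g > -5))) ∧ ((¬(3*b ≥ 7)) → 2*g > -5)


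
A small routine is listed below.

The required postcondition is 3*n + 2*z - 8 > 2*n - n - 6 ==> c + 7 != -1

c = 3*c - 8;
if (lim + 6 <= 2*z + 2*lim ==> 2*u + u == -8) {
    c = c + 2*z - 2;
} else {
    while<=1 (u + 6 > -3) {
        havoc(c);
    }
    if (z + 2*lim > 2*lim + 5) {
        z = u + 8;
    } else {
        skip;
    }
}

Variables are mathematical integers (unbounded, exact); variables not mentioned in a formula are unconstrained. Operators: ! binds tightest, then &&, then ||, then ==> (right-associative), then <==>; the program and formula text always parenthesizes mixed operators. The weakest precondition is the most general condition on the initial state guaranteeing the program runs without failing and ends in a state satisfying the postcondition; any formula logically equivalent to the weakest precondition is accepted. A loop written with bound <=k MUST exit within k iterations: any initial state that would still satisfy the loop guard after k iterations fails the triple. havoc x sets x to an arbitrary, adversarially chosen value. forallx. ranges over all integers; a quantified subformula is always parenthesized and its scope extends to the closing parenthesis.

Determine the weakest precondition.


Working backward. After the program, the postcondition 3*n + 2*z - 8 > 2*n - n - 6 ==> c + 7 != -1 must hold; in canonical form it is 2*n + 2*z > 2 ==> c != -8.
Then branch requires 2*n + 2*z > 2 ==> c + 2*z != -6; else branch requires (u > -9 ==> (forall c_1. ((!(u > -9)) && (z > 5 ==> (2*n + 2*u > -14 ==> c_1 != -8)) && ((!(z > 5)) ==> (2*n + 2*z > 2 ==> c_1 != -8))))) && ((!(u > -9)) ==> ((z > 5 ==> (2*n + 2*u > -14 ==> c != -8)) && ((!(z > 5)) ==> (2*n + 2*z > 2 ==> c != -8)))).
Before the if: ((lim + 2*z >= 6 ==> 3*u == -8) ==> (2*n + 2*z > 2 ==> c + 2*z != -6)) && ((!(lim + 2*z >= 6 ==> 3*u == -8)) ==> ((u > -9 ==> (forall c_1. ((!(u > -9)) && (z > 5 ==> (2*n + 2*u > -14 ==> c_1 != -8)) && ((!(z > 5)) ==> (2*n + 2*z > 2 ==> c_1 != -8))))) && ((!(u > -9)) ==> ((z > 5 ==> (2*n + 2*u > -14 ==> c != -8)) && ((!(z > 5)) ==> (2*n + 2*z > 2 ==> c != -8))))))
Before c := 3*c - 8: ((lim + 2*z >= 6 ==> 3*u == -8) ==> (2*n + 2*z > 2 ==> 3*c + 2*z != 2)) && ((!(lim + 2*z >= 6 ==> 3*u == -8)) ==> ((u > -9 ==> (forall c_1. ((!(u > -9)) && (z > 5 ==> (2*n + 2*u > -14 ==> c_1 != -8)) && ((!(z > 5)) ==> (2*n + 2*z > 2 ==> c_1 != -8))))) && ((!(u > -9)) ==> ((z > 5 ==> (2*n + 2*u > -14 ==> 3*c != 0)) && ((!(z > 5)) ==> (2*n + 2*z > 2 ==> 3*c != 0))))))
Answer: WP = ((lim + 2*z >= 6 ==> 3*u == -8) ==> (2*n + 2*z > 2 ==> 3*c + 2*z != 2)) && ((!(lim + 2*z >= 6 ==> 3*u == -8)) ==> ((u > -9 ==> (forall c_1. ((!(u > -9)) && (z > 5 ==> (2*n + 2*u > -14 ==> c_1 != -8)) && ((!(z > 5)) ==> (2*n + 2*z > 2 ==> c_1 != -8))))) && ((!(u > -9)) ==> ((z > 5 ==> (2*n + 2*u > -14 ==> 3*c != 0)) && ((!(z > 5)) ==> (2*n + 2*z > 2 ==> 3*c != 0))))))


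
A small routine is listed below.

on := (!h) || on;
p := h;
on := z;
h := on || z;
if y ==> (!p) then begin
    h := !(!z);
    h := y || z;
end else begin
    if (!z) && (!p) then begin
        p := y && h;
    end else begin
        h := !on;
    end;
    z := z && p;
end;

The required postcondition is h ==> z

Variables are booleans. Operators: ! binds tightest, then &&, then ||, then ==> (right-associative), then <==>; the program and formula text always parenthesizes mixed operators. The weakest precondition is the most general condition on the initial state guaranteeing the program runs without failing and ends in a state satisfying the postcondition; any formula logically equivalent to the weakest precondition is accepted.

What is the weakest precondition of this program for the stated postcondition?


Working backward. After the program, h ==> z must hold.
Then branch requires (y || z) ==> z; else branch requires (((!z) && (!p)) ==> (h ==> (z && y && h))) && ((!((!z) && (!p))) ==> ((!on) ==> (z && p))).
Before the if: ((y ==> (!p)) ==> ((y || z) ==> z)) && ((!(y ==> (!p))) ==> ((((!z) && (!p)) ==> (h ==> (z && y && h))) && ((!((!z) && (!p))) ==> ((!on) ==> (z && p)))))
Before h := on || z: ((y ==> (!p)) ==> ((y || z) ==> z)) && ((!(y ==> (!p))) ==> ((((!z) && (!p)) ==> ((on || z) ==> (z && y && (on || z)))) && ((!((!z) && (!p))) ==> ((!on) ==> (z && p)))))
Before on := z: ((y ==> (!p)) ==> ((y || z) ==> z)) && ((!(y ==> (!p))) ==> ((((!z) && (!p)) ==> (z ==> (z && y))) && ((!((!z) && (!p))) ==> ((!z) ==> (z && p)))))
Before p := h: ((y ==> (!h)) ==> ((y || z) ==> z)) && ((!(y ==> (!h))) ==> ((((!z) && (!h)) ==> (z ==> (z && y))) && ((!((!z) && (!h))) ==> ((!z) ==> (z && h)))))
Before on := (!h) || on: ((y ==> (!h)) ==> ((y || z) ==> z)) && ((!(y ==> (!h))) ==> ((((!z) && (!h)) ==> (z ==> (z && y))) && ((!((!z) && (!h))) ==> ((!z) ==> (z && h)))))
Answer: WP = ((y ==> (!h)) ==> ((y || z) ==> z)) && ((!(y ==> (!h))) ==> ((((!z) && (!h)) ==> (z ==> (z && y))) && ((!((!z) && (!h))) ==> ((!z) ==> (z && h)))))


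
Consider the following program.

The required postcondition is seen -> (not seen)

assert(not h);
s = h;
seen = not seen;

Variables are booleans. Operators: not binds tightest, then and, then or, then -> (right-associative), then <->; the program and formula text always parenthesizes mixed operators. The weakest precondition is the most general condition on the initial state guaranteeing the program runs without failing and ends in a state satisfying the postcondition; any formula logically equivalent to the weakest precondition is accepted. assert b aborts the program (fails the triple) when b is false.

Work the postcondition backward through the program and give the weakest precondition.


Working backward. After the program, seen -> (not seen) must hold.
Before seen := not seen: (not seen) -> seen
Before s := h: (not seen) -> seen
Before assert not h: (not h) and ((not seen) -> seen)
Answer: WP = (not h) and ((not seen) -> seen)


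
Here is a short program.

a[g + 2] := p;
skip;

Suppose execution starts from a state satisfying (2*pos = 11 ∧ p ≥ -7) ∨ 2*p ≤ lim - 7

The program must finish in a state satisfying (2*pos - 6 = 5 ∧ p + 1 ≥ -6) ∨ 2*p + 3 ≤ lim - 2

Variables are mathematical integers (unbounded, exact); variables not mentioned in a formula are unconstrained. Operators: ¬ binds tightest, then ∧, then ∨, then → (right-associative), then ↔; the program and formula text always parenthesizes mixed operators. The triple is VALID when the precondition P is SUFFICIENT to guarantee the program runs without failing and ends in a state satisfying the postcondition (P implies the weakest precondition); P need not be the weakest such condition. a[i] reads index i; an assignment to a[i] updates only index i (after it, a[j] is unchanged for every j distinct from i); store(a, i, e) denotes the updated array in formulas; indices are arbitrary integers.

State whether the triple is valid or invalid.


Working backward. After the program, the postcondition (2*pos - 6 = 5 ∧ p + 1 ≥ -6) ∨ 2*p + 3 ≤ lim - 2 must hold; in canonical form it is (2*pos = 11 ∧ p ≥ -7) ∨ 2*p ≤ lim - 5.
Before skip: (2*pos = 11 ∧ p ≥ -7) ∨ 2*p ≤ lim - 5
Before a[g + 2] := p: (2*pos = 11 ∧ p ≥ -7) ∨ 2*p ≤ lim - 5
The weakest precondition is (2*pos = 11 ∧ p ≥ -7) ∨ 2*p ≤ lim - 5.
Check whether (2*pos = 11 ∧ p ≥ -7) ∨ 2*p ≤ lim - 7 implies it.
Every state satisfying the precondition satisfies the weakest precondition: the implication holds.
Answer: valid


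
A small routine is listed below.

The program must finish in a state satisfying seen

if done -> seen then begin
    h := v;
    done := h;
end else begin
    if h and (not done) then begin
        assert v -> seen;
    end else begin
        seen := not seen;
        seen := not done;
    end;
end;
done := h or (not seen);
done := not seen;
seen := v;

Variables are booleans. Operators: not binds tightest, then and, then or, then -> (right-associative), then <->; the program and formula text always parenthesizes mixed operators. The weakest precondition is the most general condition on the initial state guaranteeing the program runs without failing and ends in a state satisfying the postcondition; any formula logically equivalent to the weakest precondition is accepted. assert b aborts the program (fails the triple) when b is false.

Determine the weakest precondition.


Working backward. After the program, seen must hold.
Before seen := v: v
Before done := not seen: v
Before done := h or (not seen): v
Then branch requires v; else branch requires ((h and (not done)) -> ((v -> seen) and v)) and ((not (h and (not done))) -> v).
Before the if: ((done -> seen) -> v) and ((not (done -> seen)) -> (((h and (not done)) -> ((v -> seen) and v)) and ((not (h and (not done))) -> v)))
Answer: WP = ((done -> seen) -> v) and ((not (done -> seen)) -> (((h and (not done)) -> ((v -> seen) and v)) and ((not (h and (not done))) -> v)))


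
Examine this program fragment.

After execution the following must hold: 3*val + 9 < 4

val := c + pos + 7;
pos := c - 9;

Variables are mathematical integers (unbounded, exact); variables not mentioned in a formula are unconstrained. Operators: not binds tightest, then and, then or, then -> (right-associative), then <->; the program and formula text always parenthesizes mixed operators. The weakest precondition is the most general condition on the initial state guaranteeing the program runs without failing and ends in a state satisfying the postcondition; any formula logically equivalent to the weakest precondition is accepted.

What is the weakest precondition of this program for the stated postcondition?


Working backward. After the program, the postcondition 3*val + 9 < 4 must hold; in canonical form it is 3*val < -5.
Before pos := c - 9: 3*val < -5
Before val := c + pos + 7: 3*c + 3*pos < -26
Answer: WP = 3*c + 3*pos < -26


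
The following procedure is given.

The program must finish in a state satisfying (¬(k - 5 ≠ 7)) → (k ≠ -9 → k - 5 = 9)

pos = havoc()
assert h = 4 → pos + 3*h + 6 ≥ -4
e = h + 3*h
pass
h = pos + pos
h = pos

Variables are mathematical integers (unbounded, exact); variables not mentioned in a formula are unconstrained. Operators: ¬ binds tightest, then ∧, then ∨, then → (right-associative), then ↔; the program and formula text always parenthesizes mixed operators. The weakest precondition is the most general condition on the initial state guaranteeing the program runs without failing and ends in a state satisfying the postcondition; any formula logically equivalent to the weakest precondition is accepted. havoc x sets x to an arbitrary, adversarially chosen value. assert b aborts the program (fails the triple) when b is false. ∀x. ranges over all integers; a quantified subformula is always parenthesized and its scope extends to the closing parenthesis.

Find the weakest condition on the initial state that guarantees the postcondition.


Working backward. After the program, the postcondition (¬(k - 5 ≠ 7)) → (k ≠ -9 → k - 5 = 9) must hold; in canonical form it is (¬(k ≠ 12)) → (k ≠ -9 → k = 14).
Before h := pos: (¬(k ≠ 12)) → (k ≠ -9 → k = 14)
Before h := pos + pos: (¬(k ≠ 12)) → (k ≠ -9 → k = 14)
Before skip: (¬(k ≠ 12)) → (k ≠ -9 → k = 14)
Before e := h + 3*h: (¬(k ≠ 12)) → (k ≠ -9 → k = 14)
Before assert h = 4 → pos + 3*h + 6 ≥ -4: (h = 4 → 3*h + pos ≥ -10) ∧ ((¬(k ≠ 12)) → (k ≠ -9 → k = 14))
Before havoc pos: ∀pos_1. ((h = 4 → 3*h + pos_1 ≥ -10) ∧ ((¬(k ≠ 12)) → (k ≠ -9 → k = 14)))
Answer: WP = ∀pos_1. ((h = 4 → 3*h + pos_1 ≥ -10) ∧ ((¬(k ≠ 12)) → (k ≠ -9 → k = 14)))


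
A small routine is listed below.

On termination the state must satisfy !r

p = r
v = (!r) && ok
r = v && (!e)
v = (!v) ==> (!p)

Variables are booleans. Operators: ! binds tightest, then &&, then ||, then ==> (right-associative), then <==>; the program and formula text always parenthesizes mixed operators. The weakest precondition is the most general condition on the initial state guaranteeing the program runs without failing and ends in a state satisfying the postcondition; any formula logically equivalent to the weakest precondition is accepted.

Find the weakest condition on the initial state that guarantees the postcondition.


Working backward. After the program, !r must hold.
Before v := (!v) ==> (!p): !r
Before r := v && (!e): !(v && (!e))
Before v := (!r) && ok: !((!r) && ok && (!e))
Before p := r: !((!r) && ok && (!e))
Answer: WP = !((!r) && ok && (!e))


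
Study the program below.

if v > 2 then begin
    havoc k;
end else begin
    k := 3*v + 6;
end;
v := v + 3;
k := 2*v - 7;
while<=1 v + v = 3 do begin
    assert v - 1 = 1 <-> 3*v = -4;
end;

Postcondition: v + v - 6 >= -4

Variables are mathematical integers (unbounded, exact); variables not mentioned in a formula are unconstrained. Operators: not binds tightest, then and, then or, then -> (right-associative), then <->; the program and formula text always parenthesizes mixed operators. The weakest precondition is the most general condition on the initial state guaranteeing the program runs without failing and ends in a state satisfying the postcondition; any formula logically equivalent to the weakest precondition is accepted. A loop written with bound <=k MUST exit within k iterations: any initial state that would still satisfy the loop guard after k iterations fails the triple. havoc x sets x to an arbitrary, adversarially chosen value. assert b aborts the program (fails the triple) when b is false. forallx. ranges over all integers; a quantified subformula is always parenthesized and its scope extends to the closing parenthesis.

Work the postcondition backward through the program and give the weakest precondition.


Working backward. After the program, the postcondition v + v - 6 >= -4 must hold; in canonical form it is 2*v >= 2.
Before the loop (bound <=1), unroll the exhaustion recursion (WP_0 = exit-now case; WP_j = one more guarded iteration, up to j = 1):
  WP_0: (not (2*v = 3)) and 2*v >= 2
  WP_1: (2*v = 3 -> ((v = 2 <-> 3*v = -4) and (not (2*v = 3)) and 2*v >= 2)) and ((not (2*v = 3)) -> 2*v >= 2)
So before the loop: (2*v = 3 -> ((v = 2 <-> 3*v = -4) and (not (2*v = 3)) and 2*v >= 2)) and ((not (2*v = 3)) -> 2*v >= 2)
Before k := 2*v - 7: (2*v = 3 -> ((v = 2 <-> 3*v = -4) and (not (2*v = 3)) and 2*v >= 2)) and ((not (2*v = 3)) -> 2*v >= 2)
Before v := v + 3: (2*v = -3 -> ((v = -1 <-> 3*v = -13) and (not (2*v = -3)) and 2*v >= -4)) and ((not (2*v = -3)) -> 2*v >= -4)
Then branch requires (2*v = -3 -> ((v = -1 <-> 3*v = -13) and (not (2*v = -3)) and 2*v >= -4)) and ((not (2*v = -3)) -> 2*v >= -4); else branch requires (2*v = -3 -> ((v = -1 <-> 3*v = -13) and (not (2*v = -3)) and 2*v >= -4)) and ((not (2*v = -3)) -> 2*v >= -4).
Before the if: (v > 2 -> ((2*v = -3 -> ((v = -1 <-> 3*v = -13) and (not (2*v = -3)) and 2*v >= -4)) and ((not (2*v = -3)) -> 2*v >= -4))) and ((not (v > 2)) -> ((2*v = -3 -> ((v = -1 <-> 3*v = -13) and (not (2*v = -3)) and 2*v >= -4)) and ((not (2*v = -3)) -> 2*v >= -4)))
Answer: WP = (v > 2 -> ((2*v = -3 -> ((v = -1 <-> 3*v = -13) and (not (2*v = -3)) and 2*v >= -4)) and ((not (2*v = -3)) -> 2*v >= -4))) and ((not (v > 2)) -> ((2*v = -3 -> ((v = -1 <-> 3*v = -13) and (not (2*v = -3)) and 2*v >= -4)) and ((not (2*v = -3)) -> 2*v >= -4)))


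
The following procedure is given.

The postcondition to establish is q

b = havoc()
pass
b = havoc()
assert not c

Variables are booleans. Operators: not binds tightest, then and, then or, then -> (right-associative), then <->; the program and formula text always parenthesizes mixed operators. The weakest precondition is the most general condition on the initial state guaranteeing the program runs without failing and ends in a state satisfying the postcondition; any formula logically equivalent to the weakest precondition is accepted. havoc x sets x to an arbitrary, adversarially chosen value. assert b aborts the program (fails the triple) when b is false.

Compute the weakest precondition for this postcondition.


Working backward. After the program, q must hold.
Before assert not c: (not c) and q
Before havoc b: (not c) and q
Before skip: (not c) and q
Before havoc b: (not c) and q
Answer: WP = (not c) and q


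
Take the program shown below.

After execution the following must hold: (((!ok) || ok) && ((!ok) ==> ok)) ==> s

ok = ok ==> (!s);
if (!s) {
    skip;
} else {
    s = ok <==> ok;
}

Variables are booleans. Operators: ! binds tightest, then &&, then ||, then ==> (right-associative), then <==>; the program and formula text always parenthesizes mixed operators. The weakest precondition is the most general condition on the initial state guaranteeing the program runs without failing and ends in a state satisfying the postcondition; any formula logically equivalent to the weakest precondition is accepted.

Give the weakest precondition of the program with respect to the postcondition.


Working backward. After the program, the postcondition (((!ok) || ok) && ((!ok) ==> ok)) ==> s must hold; in canonical form it is ((!ok) ==> ok) ==> s.
Then branch requires ((!ok) ==> ok) ==> s; else branch requires true.
Before the if: (!s) ==> (((!ok) ==> ok) ==> s)
Before ok := ok ==> (!s): (!s) ==> (((!(ok ==> (!s))) ==> (ok ==> (!s))) ==> s)
Answer: WP = (!s) ==> (((!(ok ==> (!s))) ==> (ok ==> (!s))) ==> s)
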